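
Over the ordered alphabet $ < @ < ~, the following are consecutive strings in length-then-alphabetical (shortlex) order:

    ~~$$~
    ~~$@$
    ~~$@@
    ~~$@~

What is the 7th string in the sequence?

Advancing 3 positions from ~~$@~ through ~~$@~ → ~~$~$ → ~~$~@ reaches term 7.

~~$~~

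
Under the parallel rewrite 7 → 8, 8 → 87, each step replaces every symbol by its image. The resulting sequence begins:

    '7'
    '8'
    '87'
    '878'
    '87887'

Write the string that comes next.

87887878

Rewriting each symbol of 87887: 8→87, 7→8, 8→87, 8→87, 7→8, which concatenates to 87 8 87 87 8.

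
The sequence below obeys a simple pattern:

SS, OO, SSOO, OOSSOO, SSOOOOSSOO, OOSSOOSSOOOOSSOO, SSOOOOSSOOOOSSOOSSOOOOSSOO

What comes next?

Each term (from the third on) is the two preceding terms concatenated in order: term 3 = SS·OO = SSOO.
Continuing: OOSSOOSSOOOOSSOO · SSOOOOSSOOOOSSOOSSOOOOSSOO gives term 8.

OOSSOOSSOOOOSSOOSSOOOOSSOOOOSSOOSSOOOOSSOO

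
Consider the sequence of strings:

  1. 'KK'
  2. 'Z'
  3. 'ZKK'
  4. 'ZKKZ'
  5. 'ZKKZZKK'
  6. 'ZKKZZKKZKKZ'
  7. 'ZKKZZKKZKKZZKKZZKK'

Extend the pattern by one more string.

ZKKZZKKZKKZZKKZZKKZKKZZKKZKKZ

This is a Fibonacci-style word recurrence s(k) = s(k−1)·s(k−2): e.g. Z·KK = ZKK.
So term 8 is ZKKZZKKZKKZZKKZZKK·ZKKZZKKZKKZ.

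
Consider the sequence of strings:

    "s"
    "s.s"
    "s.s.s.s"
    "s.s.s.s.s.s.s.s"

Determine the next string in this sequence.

Each string is two copies of the previous one joined by '.'.
Doubling s.s.s.s.s.s.s.s with '.' between the halves:

s.s.s.s.s.s.s.s.s.s.s.s.s.s.s.s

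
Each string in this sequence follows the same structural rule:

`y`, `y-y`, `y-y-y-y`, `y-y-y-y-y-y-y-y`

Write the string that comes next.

y-y-y-y-y-y-y-y-y-y-y-y-y-y-y-y

Each string is two copies of the previous one joined by '-'.
So the next term is two copies of y-y-y-y-y-y-y-y with '-' between the halves.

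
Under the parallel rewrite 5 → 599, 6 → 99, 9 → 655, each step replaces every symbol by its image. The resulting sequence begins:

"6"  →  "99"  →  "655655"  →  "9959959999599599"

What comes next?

Rewriting the 16 symbols of 9959959999599599 one by one yields 655 655 599 655 655 599 655 655 655 655 599 655 655 599 655 655; concatenated:

655655599655655599655655655655599655655599655655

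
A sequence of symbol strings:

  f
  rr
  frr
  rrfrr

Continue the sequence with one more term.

Each term (from the third on) is the two preceding terms concatenated in order: term 3 = f·rr = frr.
Continuing: frr · rrfrr gives term 5.

frrrrfrr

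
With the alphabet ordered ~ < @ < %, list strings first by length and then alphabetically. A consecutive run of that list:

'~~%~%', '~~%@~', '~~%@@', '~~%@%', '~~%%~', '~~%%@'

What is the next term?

~~%%%

Find the rightmost character of ~~%%@ below %, bump it to the next letter, and reset everything to its right to ~.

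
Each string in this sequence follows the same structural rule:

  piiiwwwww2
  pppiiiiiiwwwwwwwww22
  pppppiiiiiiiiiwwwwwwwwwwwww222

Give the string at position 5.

Reading off run lengths: p runs 1, 3, 5; i runs 3, 6, 9; w runs 5, 9, 13; 2 runs 1, 2, 3 — each is linear in n (n = 1, 2, …).
For term 5, n = 5, so the run lengths are 9, 15, 21, 5.

pppppppppiiiiiiiiiiiiiiiwwwwwwwwwwwwwwwwwwwww22222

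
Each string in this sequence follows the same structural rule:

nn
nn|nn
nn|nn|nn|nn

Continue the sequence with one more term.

Every step duplicates the string with '|' between the halves.
Doubling nn|nn|nn|nn with '|' between the halves:

nn|nn|nn|nn|nn|nn|nn|nn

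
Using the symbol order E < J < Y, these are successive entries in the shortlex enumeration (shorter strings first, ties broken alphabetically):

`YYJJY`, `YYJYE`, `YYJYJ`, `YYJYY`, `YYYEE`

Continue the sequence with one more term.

YYYEJ

The successor of YYYEE increments the rightmost position that isn't already Y and resets every position after it to E.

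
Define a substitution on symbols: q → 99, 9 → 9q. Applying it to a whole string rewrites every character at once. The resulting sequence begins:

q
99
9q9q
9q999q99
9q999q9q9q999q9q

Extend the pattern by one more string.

9q999q9q9q999q999q999q9q9q999q99

Replace each of the 16 characters of 9q999q9q9q999q9q in place — 9q 99 9q 9q 9q 99 9q 99 9q 99 9q 9q 9q 99 9q 99 — and concatenate.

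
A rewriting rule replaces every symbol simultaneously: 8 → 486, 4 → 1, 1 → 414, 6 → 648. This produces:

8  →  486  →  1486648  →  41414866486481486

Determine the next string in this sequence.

φ(41414866486481486) expands symbol-by-symbol to 1 414 1 414 1 486 648 648 1 486 648 1 486 414 1 486 648; joining the 17 pieces gives the next term.

141414141486648648148664814864141486648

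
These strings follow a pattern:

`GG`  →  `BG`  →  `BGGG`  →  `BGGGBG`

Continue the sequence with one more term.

Each term (from the third on) is the previous term followed by the one before it: term 3 = BG·GG = BGGG.
The next term joins BGGGBG and BGGG.

BGGGBGBGGG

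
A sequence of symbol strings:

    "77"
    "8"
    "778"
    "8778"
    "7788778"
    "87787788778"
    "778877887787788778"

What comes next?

From term 3 onward, concatenate the second-to-last term with the last: 77·8 = 778, 8·778 = 8778, …
The next term joins 87787788778 and 778877887787788778.

87787788778778877887787788778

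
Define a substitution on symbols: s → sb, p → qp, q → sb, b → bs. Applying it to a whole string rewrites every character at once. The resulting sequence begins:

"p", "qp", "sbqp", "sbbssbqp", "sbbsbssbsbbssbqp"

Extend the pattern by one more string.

sbbsbssbbssbsbbssbbsbssbsbbssbqp

φ(sbbsbssbsbbssbqp) expands symbol-by-symbol to sb bs bs sb bs sb sb bs sb bs bs sb sb bs sb qp; joining the 16 pieces gives the next term.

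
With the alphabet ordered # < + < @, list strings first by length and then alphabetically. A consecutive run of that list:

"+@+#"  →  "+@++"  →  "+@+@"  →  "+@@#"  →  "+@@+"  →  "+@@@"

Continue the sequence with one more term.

@###

The successor of +@@@ increments the rightmost position that isn't already @ and resets every position after it to #.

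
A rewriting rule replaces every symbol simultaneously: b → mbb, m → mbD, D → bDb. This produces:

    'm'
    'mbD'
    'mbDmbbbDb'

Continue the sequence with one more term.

mbDmbbbDbmbDmbbmbbmbbbDbmbb

Expanding mbDmbbbDb: m→mbD, b→mbb, D→bDb, m→mbD, b→mbb, b→mbb, b→mbb, D→bDb, b→mbb. Concatenated: mbD mbb bDb mbD mbb mbb mbb bDb mbb.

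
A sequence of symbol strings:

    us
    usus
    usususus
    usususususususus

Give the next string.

s(k+1) = s(k)·s(k) — each term doubles the last.
So the next term is two copies of usususususususus.

usususususususususususususususus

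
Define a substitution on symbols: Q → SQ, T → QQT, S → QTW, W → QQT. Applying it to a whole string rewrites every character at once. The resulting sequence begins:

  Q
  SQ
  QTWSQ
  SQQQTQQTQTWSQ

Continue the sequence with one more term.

Replace each of the 13 characters of SQQQTQQTQTWSQ in place — QTW SQ SQ SQ QQT SQ SQ QQT SQ QQT QQT QTW SQ — and concatenate.

QTWSQSQSQQQTSQSQQQTSQQQTQQTQTWSQ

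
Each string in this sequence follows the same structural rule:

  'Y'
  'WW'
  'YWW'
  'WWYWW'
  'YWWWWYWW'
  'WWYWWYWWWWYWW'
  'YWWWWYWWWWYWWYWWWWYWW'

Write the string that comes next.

WWYWWYWWWWYWWYWWWWYWWWWYWWYWWWWYWW

Each term (from the third on) is the two preceding terms concatenated in order: term 3 = Y·WW = YWW.
Continuing: WWYWWYWWWWYWW · YWWWWYWWWWYWWYWWWWYWW gives term 8.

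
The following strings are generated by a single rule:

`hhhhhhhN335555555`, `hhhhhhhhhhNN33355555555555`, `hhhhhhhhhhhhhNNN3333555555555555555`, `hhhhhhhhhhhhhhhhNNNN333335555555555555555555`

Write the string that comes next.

The n-th term is 3n+1 h's then n-1 N's then n 3's then 4n-1 5's, where the shown terms are n = 2, 3, 4, 5.
Setting n = 6 gives 19, 5, 6, 23 characters in each block.

hhhhhhhhhhhhhhhhhhhNNNNN33333355555555555555555555555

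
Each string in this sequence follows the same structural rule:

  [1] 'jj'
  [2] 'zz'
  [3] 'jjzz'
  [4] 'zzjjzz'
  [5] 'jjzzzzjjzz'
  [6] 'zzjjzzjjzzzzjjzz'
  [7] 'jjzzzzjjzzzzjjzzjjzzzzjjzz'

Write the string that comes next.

zzjjzzjjzzzzjjzzjjzzzzjjzzzzjjzzjjzzzzjjzz

This is a Fibonacci-style word recurrence s(k) = s(k−2)·s(k−1): e.g. jj·zz = jjzz.
So term 8 is zzjjzzjjzzzzjjzz·jjzzzzjjzzzzjjzzjjzzzzjjzz.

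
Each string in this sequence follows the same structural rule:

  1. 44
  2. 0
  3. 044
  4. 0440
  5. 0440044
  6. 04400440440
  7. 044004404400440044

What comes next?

Each term (from the third on) is the previous term followed by the one before it: term 3 = 0·44 = 044.
The next term joins 044004404400440044 and 04400440440.

04400440440044004404400440440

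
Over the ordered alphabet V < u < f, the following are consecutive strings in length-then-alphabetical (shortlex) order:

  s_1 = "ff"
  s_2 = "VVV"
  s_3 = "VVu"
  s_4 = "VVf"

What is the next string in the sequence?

Treat VVf as a base-3 numeral over the given alphabet and add one, carrying through any trailing f's.

VuV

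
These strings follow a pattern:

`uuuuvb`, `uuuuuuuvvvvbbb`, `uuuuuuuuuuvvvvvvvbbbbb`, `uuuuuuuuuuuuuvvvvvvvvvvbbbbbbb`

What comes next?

Reading off run lengths: u runs 4, 7, 10, 13; v runs 1, 4, 7, 10; b runs 1, 3, 5, 7 — each is linear in n (n = 1, 2, …).
For the next term, n = 5, so the run lengths are 16, 13, 9.

uuuuuuuuuuuuuuuuvvvvvvvvvvvvvbbbbbbbbb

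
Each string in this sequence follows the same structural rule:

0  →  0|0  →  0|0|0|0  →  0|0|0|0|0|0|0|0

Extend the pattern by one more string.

0|0|0|0|0|0|0|0|0|0|0|0|0|0|0|0

s(k+1) = s(k)·|·s(k) — each term doubles the last with '|' between the halves.
So the next term is two copies of 0|0|0|0|0|0|0|0 with '|' between the halves.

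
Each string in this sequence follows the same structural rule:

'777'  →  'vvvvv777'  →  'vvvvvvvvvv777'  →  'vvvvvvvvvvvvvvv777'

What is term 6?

vvvvvvvvvvvvvvvvvvvvvvvvv777

Every step adds vvvvv at the front: s(k+1) = vvvvv·s(k).
From vvvvvvvvvvvvvvv777, 2 further steps: vvvvvvvvvvvvvvv777 → vvvvvvvvvvvvvvvvvvvv777 → (answer).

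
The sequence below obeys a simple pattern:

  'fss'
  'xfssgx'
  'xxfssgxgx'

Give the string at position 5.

s(k+1) = x·s(k)·gx, so each term gains x as a prefix and gx as a suffix.
From xxfssgxgx, 2 further steps: xxfssgxgx → xxxfssgxgxgx → (answer).

xxxxfssgxgxgxgx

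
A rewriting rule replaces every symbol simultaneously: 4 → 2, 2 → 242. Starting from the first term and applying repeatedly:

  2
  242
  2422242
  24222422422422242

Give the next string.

Rewriting the 17 symbols of 24222422422422242 one by one yields 242 2 242 242 242 2 242 242 2 242 242 2 242 242 242 2 242; concatenated:

24222422422422242242224224222422422422242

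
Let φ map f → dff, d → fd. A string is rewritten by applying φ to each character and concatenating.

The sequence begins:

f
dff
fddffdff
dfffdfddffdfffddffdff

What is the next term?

Applying the rule to each of the 21 symbols of dfffdfddffdfffddffdff gives the pieces fd dff dff dff fd dff fd fd dff dff fd dff dff dff fd fd dff dff fd dff dff, which concatenate to the answer.

fddffdffdfffddfffdfddffdfffddffdffdfffdfddffdfffddffdff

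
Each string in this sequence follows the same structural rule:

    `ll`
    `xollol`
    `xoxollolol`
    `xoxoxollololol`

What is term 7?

Every step adds xo to the front and ol to the end of the previous string.
From xoxoxollololol, 3 further steps: xoxoxollololol → xoxoxoxollolololol → xoxoxoxoxollololololol → (answer).

xoxoxoxoxoxollolololololol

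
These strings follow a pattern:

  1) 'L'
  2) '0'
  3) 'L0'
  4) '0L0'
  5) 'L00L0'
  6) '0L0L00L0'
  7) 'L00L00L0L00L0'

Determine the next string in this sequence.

0L0L00L0L00L00L0L00L0

From term 3 onward, concatenate the second-to-last term with the last: L·0 = L0, 0·L0 = 0L0, …
Continuing: 0L0L00L0 · L00L00L0L00L0 gives term 8.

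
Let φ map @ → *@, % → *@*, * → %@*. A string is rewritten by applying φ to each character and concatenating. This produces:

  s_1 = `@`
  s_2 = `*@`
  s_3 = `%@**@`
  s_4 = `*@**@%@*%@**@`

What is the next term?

%@**@%@*%@**@*@**@%@**@**@%@*%@**@

φ(*@**@%@*%@**@) expands symbol-by-symbol to %@* *@ %@* %@* *@ *@* *@ %@* *@* *@ %@* %@* *@; joining the 13 pieces gives the next term.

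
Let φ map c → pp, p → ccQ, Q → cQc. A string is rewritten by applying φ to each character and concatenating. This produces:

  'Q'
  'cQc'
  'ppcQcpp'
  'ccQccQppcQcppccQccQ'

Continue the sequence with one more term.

Replace each of the 19 characters of ccQccQppcQcppccQccQ in place — pp pp cQc pp pp cQc ccQ ccQ pp cQc pp ccQ ccQ pp pp cQc pp pp cQc — and concatenate.

ppppcQcppppcQcccQccQppcQcppccQccQppppcQcppppcQc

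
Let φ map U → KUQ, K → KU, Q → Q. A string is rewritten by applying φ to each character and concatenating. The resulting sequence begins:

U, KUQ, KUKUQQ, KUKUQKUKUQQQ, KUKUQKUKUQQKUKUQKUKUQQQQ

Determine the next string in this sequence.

Rewriting the 24 symbols of KUKUQKUKUQQKUKUQKUKUQQQQ one by one yields KU KUQ KU KUQ Q KU KUQ KU KUQ Q Q KU KUQ KU KUQ Q KU KUQ KU KUQ Q Q Q Q; concatenated:

KUKUQKUKUQQKUKUQKUKUQQQKUKUQKUKUQQKUKUQKUKUQQQQQ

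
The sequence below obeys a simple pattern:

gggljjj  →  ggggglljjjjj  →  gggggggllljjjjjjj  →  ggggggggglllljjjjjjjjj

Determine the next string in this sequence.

gggggggggggllllljjjjjjjjjjj

Each string has the form g^{2n-1} l^{n-1} j^{2n-1}, where the shown terms are n = 2, 3, 4, 5.
At n = 6 the blocks have lengths 11, 5, 11.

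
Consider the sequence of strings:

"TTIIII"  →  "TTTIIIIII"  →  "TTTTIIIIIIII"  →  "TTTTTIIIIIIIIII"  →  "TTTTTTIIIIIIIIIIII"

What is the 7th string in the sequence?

Reading off run lengths: T runs 2, 3, 4, 5, 6; I runs 4, 6, 8, 10, 12 — each is linear in n, where the shown terms are n = 2, 3, 4, 5, 6.
Setting n = 8 gives 8, 16 characters in each block.

TTTTTTTTIIIIIIIIIIIIIIII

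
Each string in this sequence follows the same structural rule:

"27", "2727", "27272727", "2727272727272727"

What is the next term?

Each string is two copies of the previous one concatenated.
Doubling 2727272727272727:

27272727272727272727272727272727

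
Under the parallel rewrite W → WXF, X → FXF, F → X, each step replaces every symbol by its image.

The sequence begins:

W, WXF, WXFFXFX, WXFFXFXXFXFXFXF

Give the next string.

WXFFXFXXFXFXFXFFXFXFXFXFXFXFXFX

Replace each of the 15 characters of WXFFXFXXFXFXFXF in place — WXF FXF X X FXF X FXF FXF X FXF X FXF X FXF X — and concatenate.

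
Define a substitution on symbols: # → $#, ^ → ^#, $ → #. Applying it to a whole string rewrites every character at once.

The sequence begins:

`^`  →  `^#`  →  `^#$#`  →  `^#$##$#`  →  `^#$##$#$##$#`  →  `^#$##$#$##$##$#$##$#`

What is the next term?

Replace each of the 20 characters of ^#$##$#$##$##$#$##$# in place — ^# $# # $# $# # $# # $# $# # $# $# # $# # $# $# # $# — and concatenate.

^#$##$#$##$##$#$##$#$##$##$#$##$#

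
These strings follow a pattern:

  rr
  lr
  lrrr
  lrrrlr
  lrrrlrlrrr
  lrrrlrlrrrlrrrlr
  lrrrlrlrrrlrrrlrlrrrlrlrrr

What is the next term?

This is a Fibonacci-style word recurrence s(k) = s(k−1)·s(k−2): e.g. lr·rr = lrrr.
Continuing: lrrrlrlrrrlrrrlrlrrrlrlrrr · lrrrlrlrrrlrrrlr gives term 8.

lrrrlrlrrrlrrrlrlrrrlrlrrrlrrrlrlrrrlrrrlr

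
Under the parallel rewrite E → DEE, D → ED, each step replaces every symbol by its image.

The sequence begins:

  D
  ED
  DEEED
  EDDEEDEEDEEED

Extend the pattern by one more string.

Rewriting the 13 symbols of EDDEEDEEDEEED one by one yields DEE ED ED DEE DEE ED DEE DEE ED DEE DEE DEE ED; concatenated:

DEEEDEDDEEDEEEDDEEDEEEDDEEDEEDEEED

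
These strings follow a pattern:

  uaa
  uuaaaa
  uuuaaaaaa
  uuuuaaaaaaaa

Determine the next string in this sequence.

The n-th term is n u's then 2n a's (n = 1, 2, …).
For the next term, n = 5, so the run lengths are 5, 10.

uuuuuaaaaaaaaaa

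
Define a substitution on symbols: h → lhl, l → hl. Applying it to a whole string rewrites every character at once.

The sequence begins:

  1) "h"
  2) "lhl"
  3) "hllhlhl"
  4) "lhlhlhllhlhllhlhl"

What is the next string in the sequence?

Applying the rule to each of the 17 symbols of lhlhlhllhlhllhlhl gives the pieces hl lhl hl lhl hl lhl hl hl lhl hl lhl hl hl lhl hl lhl hl, which concatenate to the answer.

hllhlhllhlhllhlhlhllhlhllhlhlhllhlhllhlhl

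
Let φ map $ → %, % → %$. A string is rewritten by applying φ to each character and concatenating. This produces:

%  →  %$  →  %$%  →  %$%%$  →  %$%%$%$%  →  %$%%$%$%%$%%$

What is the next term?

Rewriting the 13 symbols of %$%%$%$%%$%%$ one by one yields %$ % %$ %$ % %$ % %$ %$ % %$ %$ %; concatenated:

%$%%$%$%%$%%$%$%%$%$%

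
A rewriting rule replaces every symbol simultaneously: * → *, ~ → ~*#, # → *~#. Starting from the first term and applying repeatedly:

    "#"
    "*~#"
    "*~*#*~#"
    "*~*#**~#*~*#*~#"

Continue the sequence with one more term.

*~*#**~#**~*#*~#*~*#**~#*~*#*~#

Applying the rule to each of the 15 symbols of *~*#**~#*~*#*~# gives the pieces * ~*# * *~# * * ~*# *~# * ~*# * *~# * ~*# *~#, which concatenate to the answer.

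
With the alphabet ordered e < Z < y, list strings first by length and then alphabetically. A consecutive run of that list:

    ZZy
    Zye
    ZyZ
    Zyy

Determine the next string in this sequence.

yee

The successor of Zyy increments the rightmost position that isn't already y and resets every position after it to e.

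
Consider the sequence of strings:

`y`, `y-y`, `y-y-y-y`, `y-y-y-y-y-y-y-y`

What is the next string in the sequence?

Every step duplicates the string with '-' between the halves.
So the next term is two copies of y-y-y-y-y-y-y-y with '-' between the halves.

y-y-y-y-y-y-y-y-y-y-y-y-y-y-y-y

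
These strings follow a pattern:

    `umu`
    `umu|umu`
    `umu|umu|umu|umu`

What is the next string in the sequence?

umu|umu|umu|umu|umu|umu|umu|umu

Every step duplicates the string with '|' between the halves.
One more doubling of umu|umu|umu|umu gives the answer.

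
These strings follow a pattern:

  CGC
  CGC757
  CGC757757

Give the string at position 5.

Each term is the previous one with 757 appended.
From CGC757757, 2 further steps: CGC757757 → CGC757757757 → (answer).

CGC757757757757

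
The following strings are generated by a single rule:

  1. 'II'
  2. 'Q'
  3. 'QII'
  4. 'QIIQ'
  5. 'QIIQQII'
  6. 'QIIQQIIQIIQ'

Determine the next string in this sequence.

QIIQQIIQIIQQIIQQII

From term 3 onward, concatenate the last term with the second-to-last: Q·II = QII, QII·Q = QIIQ, …
Continuing: QIIQQIIQIIQ · QIIQQII gives term 7.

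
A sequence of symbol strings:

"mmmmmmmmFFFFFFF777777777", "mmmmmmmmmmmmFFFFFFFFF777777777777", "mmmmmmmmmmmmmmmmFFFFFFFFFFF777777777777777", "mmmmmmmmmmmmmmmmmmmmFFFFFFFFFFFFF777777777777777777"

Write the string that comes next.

Term n consists of 4n m's, followed by 2n+3 F's, followed by 3n+3 7's, where the shown terms are n = 2, 3, 4, 5.
For the next term, n = 6, so the run lengths are 24, 15, 21.

mmmmmmmmmmmmmmmmmmmmmmmmFFFFFFFFFFFFFFF777777777777777777777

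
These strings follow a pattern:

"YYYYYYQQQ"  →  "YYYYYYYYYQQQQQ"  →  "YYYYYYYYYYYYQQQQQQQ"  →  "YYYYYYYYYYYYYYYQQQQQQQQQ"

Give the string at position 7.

Term n consists of 3n Y's, followed by 2n-1 Q's, where the shown terms are n = 2, 3, 4, 5.
For term 7, n = 8, so the run lengths are 24, 15.

YYYYYYYYYYYYYYYYYYYYYYYYQQQQQQQQQQQQQQQ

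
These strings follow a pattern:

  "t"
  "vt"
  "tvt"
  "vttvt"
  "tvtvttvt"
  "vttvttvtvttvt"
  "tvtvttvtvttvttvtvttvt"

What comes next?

From term 3 onward, concatenate the second-to-last term with the last: t·vt = tvt, vt·tvt = vttvt, …
So term 8 is vttvttvtvttvt·tvtvttvtvttvttvtvttvt.

vttvttvtvttvttvtvttvtvttvttvtvttvt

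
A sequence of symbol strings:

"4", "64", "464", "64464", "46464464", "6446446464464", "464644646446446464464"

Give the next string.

6446446464464464644646446446464464

From term 3 onward, concatenate the second-to-last term with the last: 4·64 = 464, 64·464 = 64464, …
Continuing: 6446446464464 · 464644646446446464464 gives term 8.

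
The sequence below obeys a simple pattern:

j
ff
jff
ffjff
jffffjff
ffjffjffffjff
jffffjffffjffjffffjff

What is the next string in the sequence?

ffjffjffffjffjffffjffffjffjffffjff

Each term (from the third on) is the two preceding terms concatenated in order: term 3 = j·ff = jff.
So term 8 is ffjffjffffjff·jffffjffffjffjffffjff.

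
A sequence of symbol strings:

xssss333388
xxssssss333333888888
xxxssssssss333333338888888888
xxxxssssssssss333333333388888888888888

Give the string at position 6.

xxxxxxssssssssssssss333333333333338888888888888888888888

Reading off run lengths: x runs 1, 2, 3, 4; s runs 4, 6, 8, 10; 3 runs 4, 6, 8, 10; 8 runs 2, 6, 10, 14 — each is linear in n (n = 1, 2, …).
Setting n = 6 gives 6, 14, 14, 22 characters in each block.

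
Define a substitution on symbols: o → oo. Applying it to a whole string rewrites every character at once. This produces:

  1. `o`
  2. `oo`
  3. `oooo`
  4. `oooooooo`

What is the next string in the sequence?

Rewriting each symbol of oooooooo: o→oo, o→oo, o→oo, o→oo, o→oo, o→oo, o→oo, o→oo, which concatenates to oo oo oo oo oo oo oo oo.

oooooooooooooooo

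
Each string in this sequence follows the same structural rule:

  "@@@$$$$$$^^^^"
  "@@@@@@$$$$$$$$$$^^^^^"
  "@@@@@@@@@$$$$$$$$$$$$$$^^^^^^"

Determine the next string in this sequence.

The n-th term is 3n @'s then 4n+2 $'s then n+3 ^'s (n = 1, 2, …).
At n = 4 the blocks have lengths 12, 18, 7.

@@@@@@@@@@@@$$$$$$$$$$$$$$$$$$^^^^^^^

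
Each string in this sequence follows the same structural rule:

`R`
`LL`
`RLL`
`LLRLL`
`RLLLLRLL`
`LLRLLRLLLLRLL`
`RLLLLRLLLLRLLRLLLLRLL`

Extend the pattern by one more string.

This is a Fibonacci-style word recurrence s(k) = s(k−2)·s(k−1): e.g. R·LL = RLL.
Continuing: LLRLLRLLLLRLL · RLLLLRLLLLRLLRLLLLRLL gives term 8.

LLRLLRLLLLRLLRLLLLRLLLLRLLRLLLLRLL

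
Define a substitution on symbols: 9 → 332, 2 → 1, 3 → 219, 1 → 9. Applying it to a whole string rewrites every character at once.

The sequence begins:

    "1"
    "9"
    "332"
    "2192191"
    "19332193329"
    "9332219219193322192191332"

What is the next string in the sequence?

Applying the rule to each of the 25 symbols of 9332219219193322192191332 gives the pieces 332 219 219 1 1 9 332 1 9 332 9 332 219 219 1 1 9 332 1 9 332 9 219 219 1, which concatenate to the answer.

3322192191193321933293322192191193321933292192191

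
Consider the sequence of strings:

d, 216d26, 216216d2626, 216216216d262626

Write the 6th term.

216216216216216d2626262626

s(k+1) = 216·s(k)·26, so each term gains 216 as a prefix and 26 as a suffix.
From 216216216d262626, 2 further steps: 216216216d262626 → 216216216216d26262626 → (answer).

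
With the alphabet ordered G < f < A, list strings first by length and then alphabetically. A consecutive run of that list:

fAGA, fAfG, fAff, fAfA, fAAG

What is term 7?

Advancing 2 positions from fAAG through fAAG → fAAf reaches term 7.

fAAA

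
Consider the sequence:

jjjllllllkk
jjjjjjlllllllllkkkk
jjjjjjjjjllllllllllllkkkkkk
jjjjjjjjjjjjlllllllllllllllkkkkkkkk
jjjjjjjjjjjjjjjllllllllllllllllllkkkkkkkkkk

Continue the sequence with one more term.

The n-th term is 3n j's then 3n+3 l's then 2n k's (n = 1, 2, …).
At n = 6 the blocks have lengths 18, 21, 12.

jjjjjjjjjjjjjjjjjjlllllllllllllllllllllkkkkkkkkkkkk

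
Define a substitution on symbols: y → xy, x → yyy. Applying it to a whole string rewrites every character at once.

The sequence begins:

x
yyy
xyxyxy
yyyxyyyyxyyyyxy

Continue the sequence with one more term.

xyxyxyyyyxyxyxyxyyyyxyxyxyxyyyyxy

Replace each of the 15 characters of yyyxyyyyxyyyyxy in place — xy xy xy yyy xy xy xy xy yyy xy xy xy xy yyy xy — and concatenate.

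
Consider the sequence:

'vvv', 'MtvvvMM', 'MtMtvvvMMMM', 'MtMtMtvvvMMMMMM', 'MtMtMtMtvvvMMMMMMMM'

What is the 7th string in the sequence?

MtMtMtMtMtMtvvvMMMMMMMMMMMM

Each term wraps the previous one in Mt on the left and MM on the right.
From MtMtMtMtvvvMMMMMMMM, 2 further steps: MtMtMtMtvvvMMMMMMMM → MtMtMtMtMtvvvMMMMMMMMMM → (answer).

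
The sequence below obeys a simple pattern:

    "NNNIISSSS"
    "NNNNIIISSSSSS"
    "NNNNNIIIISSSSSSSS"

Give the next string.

Term n consists of n+1 N's, followed by n I's, followed by 2n S's, where the shown terms are n = 2, 3, 4.
Setting n = 5 gives 6, 5, 10 characters in each block.

NNNNNNIIIIISSSSSSSSSS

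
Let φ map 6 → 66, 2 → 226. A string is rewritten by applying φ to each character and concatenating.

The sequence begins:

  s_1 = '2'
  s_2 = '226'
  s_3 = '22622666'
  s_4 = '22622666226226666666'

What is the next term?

φ(22622666226226666666) expands symbol-by-symbol to 226 226 66 226 226 66 66 66 226 226 66 226 226 66 66 66 66 66 66 66; joining the 20 pieces gives the next term.

226226662262266666662262266622622666666666666666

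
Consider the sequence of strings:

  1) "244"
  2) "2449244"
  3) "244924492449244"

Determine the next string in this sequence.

s(k+1) = s(k)·9·s(k) — each term doubles the last with '9' between the halves.
Doubling 244924492449244 with '9' between the halves:

2449244924492449244924492449244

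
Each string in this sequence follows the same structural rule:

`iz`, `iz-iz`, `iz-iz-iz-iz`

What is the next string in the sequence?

iz-iz-iz-iz-iz-iz-iz-iz

s(k+1) = s(k)·-·s(k) — each term doubles the last with '-' between the halves.
So the next term is two copies of iz-iz-iz-iz with '-' between the halves.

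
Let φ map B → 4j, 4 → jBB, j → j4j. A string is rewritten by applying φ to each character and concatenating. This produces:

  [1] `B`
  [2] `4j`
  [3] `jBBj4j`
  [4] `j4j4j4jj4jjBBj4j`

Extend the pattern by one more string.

Applying the rule to each of the 16 symbols of j4j4j4jj4jjBBj4j gives the pieces j4j jBB j4j jBB j4j jBB j4j j4j jBB j4j j4j 4j 4j j4j jBB j4j, which concatenate to the answer.

j4jjBBj4jjBBj4jjBBj4jj4jjBBj4jj4j4j4jj4jjBBj4j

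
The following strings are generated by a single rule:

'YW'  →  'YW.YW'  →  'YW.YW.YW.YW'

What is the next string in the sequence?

YW.YW.YW.YW.YW.YW.YW.YW

s(k+1) = s(k)·.·s(k) — each term doubles the last with '.' between the halves.
So the next term is two copies of YW.YW.YW.YW with '.' between the halves.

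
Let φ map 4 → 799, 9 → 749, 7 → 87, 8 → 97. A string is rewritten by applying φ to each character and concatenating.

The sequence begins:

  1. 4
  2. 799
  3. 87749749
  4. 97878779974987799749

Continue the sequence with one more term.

7498797879787877497498779974997878774974987799749

Applying the rule to each of the 20 symbols of 97878779974987799749 gives the pieces 749 87 97 87 97 87 87 749 749 87 799 749 97 87 87 749 749 87 799 749, which concatenate to the answer.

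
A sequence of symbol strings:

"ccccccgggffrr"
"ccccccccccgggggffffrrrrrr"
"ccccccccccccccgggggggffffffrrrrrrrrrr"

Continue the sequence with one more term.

ccccccccccccccccccgggggggggffffffffrrrrrrrrrrrrrr

The n-th term is 4n+2 c's then 2n+1 g's then 2n f's then 4n-2 r's (n = 1, 2, …).
At n = 4 the blocks have lengths 18, 9, 8, 14.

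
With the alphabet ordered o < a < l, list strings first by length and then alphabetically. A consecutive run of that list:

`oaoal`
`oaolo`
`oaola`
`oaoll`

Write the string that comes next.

oaaoo

The successor of oaoll increments the rightmost position that isn't already l and resets every position after it to o.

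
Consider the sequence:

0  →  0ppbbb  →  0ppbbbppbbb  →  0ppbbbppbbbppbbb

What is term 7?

Each term is the previous one with ppbbb appended.
From 0ppbbbppbbbppbbb, 3 further steps: 0ppbbbppbbbppbbb → 0ppbbbppbbbppbbbppbbb → 0ppbbbppbbbppbbbppbbbppbbb → (answer).

0ppbbbppbbbppbbbppbbbppbbbppbbb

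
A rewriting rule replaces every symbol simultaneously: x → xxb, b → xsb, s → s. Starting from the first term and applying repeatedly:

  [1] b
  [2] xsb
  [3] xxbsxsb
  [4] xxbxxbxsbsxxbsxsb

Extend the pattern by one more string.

xxbxxbxsbxxbxxbxsbxxbsxsbsxxbxxbxsbsxxbsxsb

Replace each of the 17 characters of xxbxxbxsbsxxbsxsb in place — xxb xxb xsb xxb xxb xsb xxb s xsb s xxb xxb xsb s xxb s xsb — and concatenate.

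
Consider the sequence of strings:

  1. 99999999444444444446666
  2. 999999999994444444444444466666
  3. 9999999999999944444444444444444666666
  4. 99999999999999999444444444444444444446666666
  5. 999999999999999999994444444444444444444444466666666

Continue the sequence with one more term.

Reading off run lengths: 9 runs 8, 11, 14, 17, 20; 4 runs 11, 14, 17, 20, 23; 6 runs 4, 5, 6, 7, 8 — each is linear in n, where the shown terms are n = 3, 4, 5, 6, 7.
At n = 8 the blocks have lengths 23, 26, 9.

9999999999999999999999944444444444444444444444444666666666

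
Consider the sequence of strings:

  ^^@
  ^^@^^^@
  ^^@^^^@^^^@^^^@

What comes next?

s(k+1) = s(k)·^·s(k) — each term doubles the last with '^' between the halves.
Doubling ^^@^^^@^^^@^^^@ with '^' between the halves:

^^@^^^@^^^@^^^@^^^@^^^@^^^@^^^@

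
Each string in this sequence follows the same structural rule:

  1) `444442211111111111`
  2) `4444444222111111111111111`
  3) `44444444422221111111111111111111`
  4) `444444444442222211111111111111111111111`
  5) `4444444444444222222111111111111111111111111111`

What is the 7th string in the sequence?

The n-th term is 2n+1 4's then n 2's then 4n+3 1's, where the shown terms are n = 2, 3, 4, 5, 6.
Setting n = 8 gives 17, 8, 35 characters in each block.

444444444444444442222222211111111111111111111111111111111111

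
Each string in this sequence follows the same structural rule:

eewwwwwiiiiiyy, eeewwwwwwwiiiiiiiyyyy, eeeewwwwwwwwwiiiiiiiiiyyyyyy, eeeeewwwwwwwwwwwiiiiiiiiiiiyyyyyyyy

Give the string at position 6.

Each string has the form e^{n+1} w^{2n+3} i^{2n+3} y^{2n} (n = 1, 2, …).
At n = 6 the blocks have lengths 7, 15, 15, 12.

eeeeeeewwwwwwwwwwwwwwwiiiiiiiiiiiiiiiyyyyyyyyyyyy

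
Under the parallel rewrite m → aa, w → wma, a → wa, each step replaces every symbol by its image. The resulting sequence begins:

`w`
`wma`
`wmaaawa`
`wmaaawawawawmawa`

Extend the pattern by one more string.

wmaaawawawawmawawmawawmawawmaaawawmawa

φ(wmaaawawawawmawa) expands symbol-by-symbol to wma aa wa wa wa wma wa wma wa wma wa wma aa wa wma wa; joining the 16 pieces gives the next term.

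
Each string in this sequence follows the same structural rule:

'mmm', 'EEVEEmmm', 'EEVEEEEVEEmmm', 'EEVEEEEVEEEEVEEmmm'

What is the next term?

Each term is the previous one with EEVEE prepended.
One more step from EEVEEEEVEEEEVEEmmm gives the answer.

EEVEEEEVEEEEVEEEEVEEmmm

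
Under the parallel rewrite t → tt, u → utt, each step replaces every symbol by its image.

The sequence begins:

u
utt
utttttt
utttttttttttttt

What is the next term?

φ(utttttttttttttt) expands symbol-by-symbol to utt tt tt tt tt tt tt tt tt tt tt tt tt tt tt; joining the 15 pieces gives the next term.

utttttttttttttttttttttttttttttt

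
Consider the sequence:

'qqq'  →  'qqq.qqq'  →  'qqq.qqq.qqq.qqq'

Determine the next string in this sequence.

qqq.qqq.qqq.qqq.qqq.qqq.qqq.qqq

Each string is two copies of the previous one joined by '.'.
One more doubling of qqq.qqq.qqq.qqq gives the answer.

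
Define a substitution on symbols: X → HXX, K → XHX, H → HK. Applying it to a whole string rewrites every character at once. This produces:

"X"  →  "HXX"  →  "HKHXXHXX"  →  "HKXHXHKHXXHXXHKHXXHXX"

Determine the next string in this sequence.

HKXHXHXXHKHXXHKXHXHKHXXHXXHKHXXHXXHKXHXHKHXXHXXHKHXXHXX

Replace each of the 21 characters of HKXHXHKHXXHXXHKHXXHXX in place — HK XHX HXX HK HXX HK XHX HK HXX HXX HK HXX HXX HK XHX HK HXX HXX HK HXX HXX — and concatenate.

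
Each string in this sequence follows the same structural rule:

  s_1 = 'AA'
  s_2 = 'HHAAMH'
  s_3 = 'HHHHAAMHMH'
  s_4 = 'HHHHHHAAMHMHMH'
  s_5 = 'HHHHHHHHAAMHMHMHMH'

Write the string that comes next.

Each term wraps the previous one in HH on the left and MH on the right.
Applying this once more to HHHHHHHHAAMHMHMHMH:

HHHHHHHHHHAAMHMHMHMHMH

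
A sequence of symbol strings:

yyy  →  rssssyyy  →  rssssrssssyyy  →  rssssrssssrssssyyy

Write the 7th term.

rssssrssssrssssrssssrssssrssssyyy

The strings grow by a fixed prefix rssss each time.
From rssssrssssrssssyyy, 3 further steps: rssssrssssrssssyyy → rssssrssssrssssrssssyyy → rssssrssssrssssrssssrssssyyy → (answer).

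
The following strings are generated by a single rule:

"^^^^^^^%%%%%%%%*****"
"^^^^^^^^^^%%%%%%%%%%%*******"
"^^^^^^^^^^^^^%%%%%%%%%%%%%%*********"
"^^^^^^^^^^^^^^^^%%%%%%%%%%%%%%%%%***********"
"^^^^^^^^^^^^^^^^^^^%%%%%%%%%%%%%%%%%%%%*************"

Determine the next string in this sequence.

Reading off run lengths: ^ runs 7, 10, 13, 16, 19; % runs 8, 11, 14, 17, 20; * runs 5, 7, 9, 11, 13 — each is linear in n, where the shown terms are n = 2, 3, 4, 5, 6.
At n = 7 the blocks have lengths 22, 23, 15.

^^^^^^^^^^^^^^^^^^^^^^%%%%%%%%%%%%%%%%%%%%%%%***************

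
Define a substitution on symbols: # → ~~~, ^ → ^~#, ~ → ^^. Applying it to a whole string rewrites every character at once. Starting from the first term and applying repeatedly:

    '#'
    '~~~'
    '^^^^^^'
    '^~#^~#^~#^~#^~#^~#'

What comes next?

^~#^^~~~^~#^^~~~^~#^^~~~^~#^^~~~^~#^^~~~^~#^^~~~

Replace each of the 18 characters of ^~#^~#^~#^~#^~#^~# in place — ^~# ^^ ~~~ ^~# ^^ ~~~ ^~# ^^ ~~~ ^~# ^^ ~~~ ^~# ^^ ~~~ ^~# ^^ ~~~ — and concatenate.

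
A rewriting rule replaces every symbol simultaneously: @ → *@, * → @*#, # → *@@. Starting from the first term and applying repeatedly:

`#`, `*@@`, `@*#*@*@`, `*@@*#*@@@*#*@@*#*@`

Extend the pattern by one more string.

@*#*@*@@*#*@@@*#*@*@*@@*#*@@@*#*@*@@*#*@@@*#*@

Applying the rule to each of the 18 symbols of *@@*#*@@@*#*@@*#*@ gives the pieces @*# *@ *@ @*# *@@ @*# *@ *@ *@ @*# *@@ @*# *@ *@ @*# *@@ @*# *@, which concatenate to the answer.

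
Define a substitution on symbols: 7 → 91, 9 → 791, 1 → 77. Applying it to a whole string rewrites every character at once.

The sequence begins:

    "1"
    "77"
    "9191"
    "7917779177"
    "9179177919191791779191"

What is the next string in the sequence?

Replace each of the 22 characters of 9179177919191791779191 in place — 791 77 91 791 77 91 91 791 77 791 77 791 77 91 791 77 91 91 791 77 791 77 — and concatenate.

7917791791779191791777917779177917917791917917779177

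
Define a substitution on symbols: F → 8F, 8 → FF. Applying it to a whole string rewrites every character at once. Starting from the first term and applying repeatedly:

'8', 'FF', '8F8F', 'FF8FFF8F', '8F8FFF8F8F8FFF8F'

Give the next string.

FF8FFF8F8F8FFF8FFF8FFF8F8F8FFF8F

φ(8F8FFF8F8F8FFF8F) expands symbol-by-symbol to FF 8F FF 8F 8F 8F FF 8F FF 8F FF 8F 8F 8F FF 8F; joining the 16 pieces gives the next term.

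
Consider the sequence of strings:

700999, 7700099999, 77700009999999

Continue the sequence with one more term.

777700000999999999

Term n consists of n 7's, followed by n+1 0's, followed by 2n+1 9's (n = 1, 2, …).
At n = 4 the blocks have lengths 4, 5, 9.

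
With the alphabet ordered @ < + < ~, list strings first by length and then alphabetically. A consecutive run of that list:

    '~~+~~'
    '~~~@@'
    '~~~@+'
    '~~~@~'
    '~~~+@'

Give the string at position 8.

Continuing the enumeration 3 steps past ~~~+@: ~~~+@ → ~~~++ → ~~~+~ → (answer).

~~~~@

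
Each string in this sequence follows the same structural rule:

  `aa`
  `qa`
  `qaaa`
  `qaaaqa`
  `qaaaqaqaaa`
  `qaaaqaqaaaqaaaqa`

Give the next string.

Each term (from the third on) is the previous term followed by the one before it: term 3 = qa·aa = qaaa.
Continuing: qaaaqaqaaaqaaaqa · qaaaqaqaaa gives term 7.

qaaaqaqaaaqaaaqaqaaaqaqaaa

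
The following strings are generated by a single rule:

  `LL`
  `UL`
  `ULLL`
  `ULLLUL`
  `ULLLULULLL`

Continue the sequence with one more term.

Each term (from the third on) is the previous term followed by the one before it: term 3 = UL·LL = ULLL.
The next term joins ULLLULULLL and ULLLUL.

ULLLULULLLULLLUL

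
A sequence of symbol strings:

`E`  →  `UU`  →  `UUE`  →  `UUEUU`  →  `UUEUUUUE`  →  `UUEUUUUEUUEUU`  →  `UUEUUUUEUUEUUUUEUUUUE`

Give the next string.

From term 3 onward, concatenate the last term with the second-to-last: UU·E = UUE, UUE·UU = UUEUU, …
So term 8 is UUEUUUUEUUEUUUUEUUUUE·UUEUUUUEUUEUU.

UUEUUUUEUUEUUUUEUUUUEUUEUUUUEUUEUU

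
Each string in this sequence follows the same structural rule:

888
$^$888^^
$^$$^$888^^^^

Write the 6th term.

s(k+1) = $^$·s(k)·^^, so each term gains $^$ as a prefix and ^^ as a suffix.
From $^$$^$888^^^^, 3 further steps: $^$$^$888^^^^ → $^$$^$$^$888^^^^^^ → $^$$^$$^$$^$888^^^^^^^^ → (answer).

$^$$^$$^$$^$$^$888^^^^^^^^^^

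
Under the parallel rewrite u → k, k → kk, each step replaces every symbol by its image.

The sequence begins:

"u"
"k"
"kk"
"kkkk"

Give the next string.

kkkkkkkk

Apply φ to kkkk symbol by symbol: k→kk, k→kk, k→kk, k→kk; joined: kk kk kk kk.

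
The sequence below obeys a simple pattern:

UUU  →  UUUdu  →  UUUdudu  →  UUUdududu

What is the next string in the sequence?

The strings grow by a fixed suffix du each time.
So the next term is UUUdududu·du.

UUUdudududu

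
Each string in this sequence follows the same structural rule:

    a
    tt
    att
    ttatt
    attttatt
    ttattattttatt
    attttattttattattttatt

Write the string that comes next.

ttattattttattattttattttattattttatt

Each term (from the third on) is the two preceding terms concatenated in order: term 3 = a·tt = att.
So term 8 is ttattattttatt·attttattttattattttatt.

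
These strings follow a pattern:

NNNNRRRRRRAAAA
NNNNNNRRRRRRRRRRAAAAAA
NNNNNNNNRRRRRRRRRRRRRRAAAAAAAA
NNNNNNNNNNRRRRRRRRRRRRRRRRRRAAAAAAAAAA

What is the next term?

NNNNNNNNNNNNRRRRRRRRRRRRRRRRRRRRRRAAAAAAAAAAAA

Term n consists of 2n+2 N's, followed by 4n+2 R's, followed by 2n+2 A's (n = 1, 2, …).
For the next term, n = 5, so the run lengths are 12, 22, 12.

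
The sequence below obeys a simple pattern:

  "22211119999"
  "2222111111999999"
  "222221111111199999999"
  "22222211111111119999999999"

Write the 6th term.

Reading off run lengths: 2 runs 3, 4, 5, 6; 1 runs 4, 6, 8, 10; 9 runs 4, 6, 8, 10 — each is linear in n, where the shown terms are n = 2, 3, 4, 5.
Setting n = 7 gives 8, 14, 14 characters in each block.

222222221111111111111199999999999999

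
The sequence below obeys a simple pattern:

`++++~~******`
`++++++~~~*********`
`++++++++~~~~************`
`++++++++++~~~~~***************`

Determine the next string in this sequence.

++++++++++++~~~~~~******************

Reading off run lengths: + runs 4, 6, 8, 10; ~ runs 2, 3, 4, 5; * runs 6, 9, 12, 15 — each is linear in n, where the shown terms are n = 2, 3, 4, 5.
At n = 6 the blocks have lengths 12, 6, 18.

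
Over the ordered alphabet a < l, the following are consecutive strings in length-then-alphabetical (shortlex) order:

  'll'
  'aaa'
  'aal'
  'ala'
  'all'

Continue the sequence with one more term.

laa

Find the rightmost character of all below l, bump it to the next letter, and reset everything to its right to a.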